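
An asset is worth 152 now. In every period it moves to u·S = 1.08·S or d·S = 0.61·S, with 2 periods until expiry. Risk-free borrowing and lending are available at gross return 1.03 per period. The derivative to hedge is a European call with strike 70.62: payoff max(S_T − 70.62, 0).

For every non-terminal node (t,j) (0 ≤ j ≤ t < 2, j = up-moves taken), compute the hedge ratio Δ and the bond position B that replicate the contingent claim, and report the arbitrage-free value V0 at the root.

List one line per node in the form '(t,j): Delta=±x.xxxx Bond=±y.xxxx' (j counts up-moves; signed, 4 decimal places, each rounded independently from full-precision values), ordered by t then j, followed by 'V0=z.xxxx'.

(0,0): Delta=0.9797 Bond=-63.3262
(1,0): Delta=0.6773 Bond=-37.1942
(1,1): Delta=1.0000 Bond=-68.5631
V0=85.5839

Under the risk-neutral measure, an up-move has probability p* = (R−d)/(u−d) = 0.8936 and values discount at R = 1.03.
Terminal values V(2,·): V(2,0)=0.0000, V(2,1)=29.5176, V(2,2)=106.6728
  t=1,j=0: stock 92.7200 → up 100.1376 (V=29.5176), down 56.5592 (V=0.0000). Price 25.6092; hedge Δ=0.6773, bond B=-37.1942.
  t=1,j=1: stock 164.1600 → up 177.2928 (V=106.6728), down 100.1376 (V=29.5176). Price 95.5969; hedge Δ=1.0000, bond B=-68.5631.
  t=0,j=0: stock 152.0000 → up 164.1600 (V=95.5969), down 92.7200 (V=25.6092). Price 85.5839; hedge Δ=0.9797, bond B=-63.3262.
The time-0 hedge costs 85.5839, which is the no-arbitrage price.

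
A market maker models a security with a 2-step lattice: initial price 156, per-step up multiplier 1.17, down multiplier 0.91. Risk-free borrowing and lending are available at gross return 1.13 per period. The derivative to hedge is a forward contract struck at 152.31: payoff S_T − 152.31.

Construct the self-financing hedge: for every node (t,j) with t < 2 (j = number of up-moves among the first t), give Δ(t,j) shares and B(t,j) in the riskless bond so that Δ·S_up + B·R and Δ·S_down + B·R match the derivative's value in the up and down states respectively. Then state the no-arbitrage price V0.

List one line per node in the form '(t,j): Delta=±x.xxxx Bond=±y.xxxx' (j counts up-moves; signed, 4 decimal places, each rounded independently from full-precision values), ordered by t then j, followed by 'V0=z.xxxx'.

Risk-neutral probability p* = (R−d)/(u−d) = (1.13−0.91)/(1.17−0.91) = 0.8462.
Terminal values V(2,·): V(2,0)=-23.1264, V(2,1)=13.7832, V(2,2)=61.2384
Node (1,0) S=141.9600: V=(p*·13.7832+(1−p*)·-23.1264)/1.13=7.1724; Δ=(13.7832−-23.1264)/(166.0932−129.1836)=1.0000; B=V−Δ·S=-134.7876
Node (1,1) S=182.5200: V=(p*·61.2384+(1−p*)·13.7832)/1.13=47.7324; Δ=(61.2384−13.7832)/(213.5484−166.0932)=1.0000; B=V−Δ·S=-134.7876
Node (0,0) S=156.0000: V=(p*·47.7324+(1−p*)·7.1724)/1.13=36.7189; Δ=(47.7324−7.1724)/(182.5200−141.9600)=1.0000; B=V−Δ·S=-119.2811
Self-financing check: at every node Δ·S+B equals the discounted successor values.

(0,0): Delta=1.0000 Bond=-119.2811
(1,0): Delta=1.0000 Bond=-134.7876
(1,1): Delta=1.0000 Bond=-134.7876
V0=36.7189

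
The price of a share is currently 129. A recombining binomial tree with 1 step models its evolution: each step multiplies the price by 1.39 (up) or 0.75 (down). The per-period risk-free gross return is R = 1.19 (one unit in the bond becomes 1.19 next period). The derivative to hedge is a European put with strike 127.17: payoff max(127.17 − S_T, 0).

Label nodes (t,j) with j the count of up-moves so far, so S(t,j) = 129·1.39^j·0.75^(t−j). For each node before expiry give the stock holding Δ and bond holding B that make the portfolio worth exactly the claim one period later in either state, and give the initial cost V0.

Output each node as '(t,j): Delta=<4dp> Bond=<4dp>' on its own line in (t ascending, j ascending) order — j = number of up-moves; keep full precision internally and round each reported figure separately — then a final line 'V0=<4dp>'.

(0,0): Delta=-0.3685 Bond=55.5197
V0=7.9884

The replicating-portfolio and risk-neutral prices coincide; use p* = (1.19−0.75)/(1.39−0.75) = 0.6875 for the latter.
Terminal values V(1,·): V(1,0)=30.4200, V(1,1)=0.0000
  t=0,j=0: stock 129.0000 → up 179.3100 (V=0.0000), down 96.7500 (V=30.4200). Price 7.9884; hedge Δ=-0.3685, bond B=55.5197.
Check: Δ(0,0)·S0 + B(0,0) = 7.9884 = V0.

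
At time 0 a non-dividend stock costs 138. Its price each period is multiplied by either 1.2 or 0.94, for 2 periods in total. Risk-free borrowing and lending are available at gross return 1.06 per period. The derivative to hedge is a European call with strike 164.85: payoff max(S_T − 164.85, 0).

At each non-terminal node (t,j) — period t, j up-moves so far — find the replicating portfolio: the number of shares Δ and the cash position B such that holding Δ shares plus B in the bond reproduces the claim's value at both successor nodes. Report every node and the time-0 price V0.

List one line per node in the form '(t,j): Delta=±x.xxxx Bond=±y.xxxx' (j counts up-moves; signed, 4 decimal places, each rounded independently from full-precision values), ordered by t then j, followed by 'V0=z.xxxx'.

(0,0): Delta=0.4110 Bond=-50.2998
(1,0): Delta=0.0000 Bond=0.0000
(1,1): Delta=0.7866 Bond=-115.5218
V0=6.4212

No-arbitrage ⇒ martingale measure with p* = (R−d)/(u−d) = 0.4615.
Payoff layer (t=2): V(2,0)=0.0000, V(2,1)=0.0000, V(2,2)=33.8700
Node (1,0) S=129.7200: V=(p*·0.0000+(1−p*)·0.0000)/1.06=0.0000; Δ=(0.0000−0.0000)/(155.6640−121.9368)=0.0000; B=V−Δ·S=0.0000
Node (1,1) S=165.6000: V=(p*·33.8700+(1−p*)·0.0000)/1.06=14.7475; Δ=(33.8700−0.0000)/(198.7200−155.6640)=0.7866; B=V−Δ·S=-115.5218
Node (0,0) S=138.0000: V=(p*·14.7475+(1−p*)·0.0000)/1.06=6.4212; Δ=(14.7475−0.0000)/(165.6000−129.7200)=0.4110; B=V−Δ·S=-50.2998
Self-financing check: at every node Δ·S+B equals the discounted successor values.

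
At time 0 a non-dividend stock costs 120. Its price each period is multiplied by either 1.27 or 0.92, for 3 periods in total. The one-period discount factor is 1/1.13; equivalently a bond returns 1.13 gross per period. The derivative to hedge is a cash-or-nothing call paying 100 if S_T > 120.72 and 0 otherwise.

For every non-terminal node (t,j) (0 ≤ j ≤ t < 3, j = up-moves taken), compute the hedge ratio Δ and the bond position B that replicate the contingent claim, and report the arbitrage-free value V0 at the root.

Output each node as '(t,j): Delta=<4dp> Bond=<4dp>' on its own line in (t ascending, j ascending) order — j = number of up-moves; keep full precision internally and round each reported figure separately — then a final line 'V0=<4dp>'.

Since d<R<u, set p* = (R−d)/(u−d) = 0.6000; price each node as the discounted p*-expectation of its children.
Payoff layer (t=3): V(3,0)=0.0000, V(3,1)=100.0000, V(3,2)=100.0000, V(3,3)=100.0000
  t=2,j=0: stock 101.5680 → up 128.9914 (V=100.0000), down 93.4426 (V=0.0000). Price 53.0973; hedge Δ=2.8130, bond B=-232.6169.
  t=2,j=1: stock 140.2080 → up 178.0642 (V=100.0000), down 128.9914 (V=100.0000). Price 88.4956; hedge Δ=0.0000, bond B=88.4956.
  t=2,j=2: stock 193.5480 → up 245.8060 (V=100.0000), down 178.0642 (V=100.0000). Price 88.4956; hedge Δ=0.0000, bond B=88.4956.
  t=1,j=0: stock 110.4000 → up 140.2080 (V=88.4956), down 101.5680 (V=53.0973). Price 65.7843; hedge Δ=0.9161, bond B=-35.3535.
  t=1,j=1: stock 152.4000 → up 193.5480 (V=88.4956), down 140.2080 (V=88.4956). Price 78.3147; hedge Δ=0.0000, bond B=78.3147.
  t=0,j=0: stock 120.0000 → up 152.4000 (V=78.3147), down 110.4000 (V=65.7843). Price 64.8695; hedge Δ=0.2983, bond B=29.0685.
Self-financing check: at every node Δ·S+B equals the discounted successor values.

(0,0): Delta=0.2983 Bond=29.0685
(1,0): Delta=0.9161 Bond=-35.3535
(1,1): Delta=0.0000 Bond=78.3147
(2,0): Delta=2.8130 Bond=-232.6169
(2,1): Delta=0.0000 Bond=88.4956
(2,2): Delta=0.0000 Bond=88.4956
V0=64.8695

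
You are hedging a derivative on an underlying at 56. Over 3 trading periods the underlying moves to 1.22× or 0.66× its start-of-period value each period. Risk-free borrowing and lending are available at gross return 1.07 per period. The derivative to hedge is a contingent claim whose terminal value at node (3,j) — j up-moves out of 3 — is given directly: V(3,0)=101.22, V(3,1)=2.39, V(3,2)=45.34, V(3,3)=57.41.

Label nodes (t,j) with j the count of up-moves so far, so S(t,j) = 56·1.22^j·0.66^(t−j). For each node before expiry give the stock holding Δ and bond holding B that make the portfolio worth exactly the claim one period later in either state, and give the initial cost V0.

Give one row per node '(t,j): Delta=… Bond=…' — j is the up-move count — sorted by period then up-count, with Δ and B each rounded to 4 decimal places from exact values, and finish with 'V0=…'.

(0,0): Delta=0.4519 Bond=10.9230
(1,0): Delta=0.2246 Bond=20.0900
(1,1): Delta=0.4969 Bond=8.6136
(2,0): Delta=-7.2348 Bond=203.4563
(2,1): Delta=1.7009 Bond=-45.0744
(2,2): Delta=0.2586 Bond=29.0791
V0=36.2293

Risk-neutral probability p* = (R−d)/(u−d) = (1.07−0.66)/(1.22−0.66) = 0.7321.
Terminal values V(3,·): V(3,0)=101.2200, V(3,1)=2.3900, V(3,2)=45.3400, V(3,3)=57.4100
  t=2,j=0: stock 24.3936 → up 29.7602 (V=2.3900), down 16.0998 (V=101.2200). Price 26.9741; hedge Δ=-7.2348, bond B=203.4563.
  t=2,j=1: stock 45.0912 → up 55.0113 (V=45.3400), down 29.7602 (V=2.3900). Price 31.6220; hedge Δ=1.7009, bond B=-45.0744.
  t=2,j=2: stock 83.3504 → up 101.6875 (V=57.4100), down 55.0113 (V=45.3400). Price 50.6327; hedge Δ=0.2586, bond B=29.0791.
  t=1,j=0: stock 36.9600 → up 45.0912 (V=31.6220), down 24.3936 (V=26.9741). Price 28.3897; hedge Δ=0.2246, bond B=20.0900.
  t=1,j=1: stock 68.3200 → up 83.3504 (V=50.6327), down 45.0912 (V=31.6220). Price 42.5612; hedge Δ=0.4969, bond B=8.6136.
  t=0,j=0: stock 56.0000 → up 68.3200 (V=42.5612), down 36.9600 (V=28.3897). Price 36.2293; hedge Δ=0.4519, bond B=10.9230.
Self-financing check: at every node Δ·S+B equals the discounted successor values.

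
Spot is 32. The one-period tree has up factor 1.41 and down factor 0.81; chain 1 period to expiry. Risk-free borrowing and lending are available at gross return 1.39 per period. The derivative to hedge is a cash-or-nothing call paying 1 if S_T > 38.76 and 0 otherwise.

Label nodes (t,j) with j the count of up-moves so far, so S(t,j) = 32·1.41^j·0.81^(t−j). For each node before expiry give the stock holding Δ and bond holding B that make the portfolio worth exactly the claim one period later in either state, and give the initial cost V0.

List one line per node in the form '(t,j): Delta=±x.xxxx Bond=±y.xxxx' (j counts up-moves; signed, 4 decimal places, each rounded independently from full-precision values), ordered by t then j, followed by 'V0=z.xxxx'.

(0,0): Delta=0.0521 Bond=-0.9712
V0=0.6954

The replicating-portfolio and risk-neutral prices coincide; use p* = (1.39−0.81)/(1.41−0.81) = 0.9667 for the latter.
Terminal values V(1,·): V(1,0)=0.0000, V(1,1)=1.0000
(0,0): S=32.0000. Δ = (V_up−V_dn)/(S_up−S_dn) = (1.0000−0.0000)/(45.1200−25.9200) = 0.0521. V = [p*·1.0000 + (1−p*)·0.0000]/1.39 = 0.6954. B = V − Δ·S = -0.9712.
Root portfolio cost Δ·32+B reproduces V0=0.6954.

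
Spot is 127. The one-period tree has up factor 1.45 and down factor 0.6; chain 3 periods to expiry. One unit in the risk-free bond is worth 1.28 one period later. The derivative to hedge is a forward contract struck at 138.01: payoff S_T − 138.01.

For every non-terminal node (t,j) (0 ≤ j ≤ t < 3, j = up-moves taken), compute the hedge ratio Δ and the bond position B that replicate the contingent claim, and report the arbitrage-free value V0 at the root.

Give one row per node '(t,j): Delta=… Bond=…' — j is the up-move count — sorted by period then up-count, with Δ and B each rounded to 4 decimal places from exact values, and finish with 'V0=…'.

(0,0): Delta=1.0000 Bond=-65.8083
(1,0): Delta=1.0000 Bond=-84.2346
(1,1): Delta=1.0000 Bond=-84.2346
(2,0): Delta=1.0000 Bond=-107.8203
(2,1): Delta=1.0000 Bond=-107.8203
(2,2): Delta=1.0000 Bond=-107.8203
V0=61.1917

Risk-neutral probability p* = (R−d)/(u−d) = (1.28−0.6)/(1.45−0.6) = 0.8000.
Terminal payoffs: V(3,0)=-110.5780, V(3,1)=-71.7160, V(3,2)=22.2005, V(3,3)=249.1654
  t=2,j=0: stock 45.7200 → up 66.2940 (V=-71.7160), down 27.4320 (V=-110.5780). Price -62.1003; hedge Δ=1.0000, bond B=-107.8203.
  t=2,j=1: stock 110.4900 → up 160.2105 (V=22.2005), down 66.2940 (V=-71.7160). Price 2.6697; hedge Δ=1.0000, bond B=-107.8203.
  t=2,j=2: stock 267.0175 → up 387.1754 (V=249.1654), down 160.2105 (V=22.2005). Price 159.1972; hedge Δ=1.0000, bond B=-107.8203.
  t=1,j=0: stock 76.2000 → up 110.4900 (V=2.6697), down 45.7200 (V=-62.1003). Price -8.0346; hedge Δ=1.0000, bond B=-84.2346.
  t=1,j=1: stock 184.1500 → up 267.0175 (V=159.1972), down 110.4900 (V=2.6697). Price 99.9154; hedge Δ=1.0000, bond B=-84.2346.
  t=0,j=0: stock 127.0000 → up 184.1500 (V=99.9154), down 76.2000 (V=-8.0346). Price 61.1917; hedge Δ=1.0000, bond B=-65.8083.
Self-financing check: at every node Δ·S+B equals the discounted successor values.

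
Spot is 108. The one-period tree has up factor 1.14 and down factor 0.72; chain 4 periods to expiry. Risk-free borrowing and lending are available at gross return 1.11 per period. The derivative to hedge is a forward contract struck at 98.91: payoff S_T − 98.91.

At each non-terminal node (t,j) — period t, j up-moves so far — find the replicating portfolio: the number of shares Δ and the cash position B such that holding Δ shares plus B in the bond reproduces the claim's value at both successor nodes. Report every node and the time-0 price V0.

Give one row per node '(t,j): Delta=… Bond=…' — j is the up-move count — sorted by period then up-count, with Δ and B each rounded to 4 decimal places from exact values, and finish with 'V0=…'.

No-arbitrage ⇒ martingale measure with p* = (R−d)/(u−d) = 0.9286.
Terminal values V(4,·): V(4,0)=-69.8862, V(4,1)=-52.9557, V(4,2)=-26.1490, V(4,3)=16.2949, V(4,4)=83.4977
  t=3,j=0: stock 40.3108 → up 45.9543 (V=-52.9557), down 29.0238 (V=-69.8862). Price -48.7973; hedge Δ=1.0000, bond B=-89.1081.
  t=3,j=1: stock 63.8254 → up 72.7610 (V=-26.1490), down 45.9543 (V=-52.9557). Price -25.2827; hedge Δ=1.0000, bond B=-89.1081.
  t=3,j=2: stock 101.0569 → up 115.2049 (V=16.2949), down 72.7610 (V=-26.1490). Price 11.9488; hedge Δ=1.0000, bond B=-89.1081.
  t=3,j=3: stock 160.0068 → up 182.4077 (V=83.4977), down 115.2049 (V=16.2949). Price 70.8986; hedge Δ=1.0000, bond B=-89.1081.
  t=2,j=0: stock 55.9872 → up 63.8254 (V=-25.2827), down 40.3108 (V=-48.7973). Price -24.2904; hedge Δ=1.0000, bond B=-80.2776.
  t=2,j=1: stock 88.6464 → up 101.0569 (V=11.9488), down 63.8254 (V=-25.2827). Price 8.3688; hedge Δ=1.0000, bond B=-80.2776.
  t=2,j=2: stock 140.3568 → up 160.0068 (V=70.8986), down 101.0569 (V=11.9488). Price 60.0792; hedge Δ=1.0000, bond B=-80.2776.
  t=1,j=0: stock 77.7600 → up 88.6464 (V=8.3688), down 55.9872 (V=-24.2904). Price 5.4379; hedge Δ=1.0000, bond B=-72.3221.
  t=1,j=1: stock 123.1200 → up 140.3568 (V=60.0792), down 88.6464 (V=8.3688). Price 50.7979; hedge Δ=1.0000, bond B=-72.3221.
  t=0,j=0: stock 108.0000 → up 123.1200 (V=50.7979), down 77.7600 (V=5.4379). Price 42.8449; hedge Δ=1.0000, bond B=-65.1551.
Self-financing check: at every node Δ·S+B equals the discounted successor values.

(0,0): Delta=1.0000 Bond=-65.1551
(1,0): Delta=1.0000 Bond=-72.3221
(1,1): Delta=1.0000 Bond=-72.3221
(2,0): Delta=1.0000 Bond=-80.2776
(2,1): Delta=1.0000 Bond=-80.2776
(2,2): Delta=1.0000 Bond=-80.2776
(3,0): Delta=1.0000 Bond=-89.1081
(3,1): Delta=1.0000 Bond=-89.1081
(3,2): Delta=1.0000 Bond=-89.1081
(3,3): Delta=1.0000 Bond=-89.1081
V0=42.8449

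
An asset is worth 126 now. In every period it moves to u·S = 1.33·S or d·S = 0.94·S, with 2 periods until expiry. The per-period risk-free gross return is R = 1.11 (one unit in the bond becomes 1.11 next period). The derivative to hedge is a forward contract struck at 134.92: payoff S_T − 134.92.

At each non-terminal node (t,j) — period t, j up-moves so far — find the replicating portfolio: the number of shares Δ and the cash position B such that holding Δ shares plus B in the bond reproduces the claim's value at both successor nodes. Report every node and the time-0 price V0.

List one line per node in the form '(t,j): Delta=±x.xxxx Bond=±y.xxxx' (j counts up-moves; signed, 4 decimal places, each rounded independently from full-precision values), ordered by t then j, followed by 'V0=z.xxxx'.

The replicating-portfolio and risk-neutral prices coincide; use p* = (1.11−0.94)/(1.33−0.94) = 0.4359 for the latter.
Terminal payoffs: V(2,0)=-23.5864, V(2,1)=22.6052, V(2,2)=87.9614
  t=1,j=0: stock 118.4400 → up 157.5252 (V=22.6052), down 111.3336 (V=-23.5864). Price -3.1095; hedge Δ=1.0000, bond B=-121.5495.
  t=1,j=1: stock 167.5800 → up 222.8814 (V=87.9614), down 157.5252 (V=22.6052). Price 46.0305; hedge Δ=1.0000, bond B=-121.5495.
  t=0,j=0: stock 126.0000 → up 167.5800 (V=46.0305), down 118.4400 (V=-3.1095). Price 16.4959; hedge Δ=1.0000, bond B=-109.5041.
Self-financing check: at every node Δ·S+B equals the discounted successor values.

(0,0): Delta=1.0000 Bond=-109.5041
(1,0): Delta=1.0000 Bond=-121.5495
(1,1): Delta=1.0000 Bond=-121.5495
V0=16.4959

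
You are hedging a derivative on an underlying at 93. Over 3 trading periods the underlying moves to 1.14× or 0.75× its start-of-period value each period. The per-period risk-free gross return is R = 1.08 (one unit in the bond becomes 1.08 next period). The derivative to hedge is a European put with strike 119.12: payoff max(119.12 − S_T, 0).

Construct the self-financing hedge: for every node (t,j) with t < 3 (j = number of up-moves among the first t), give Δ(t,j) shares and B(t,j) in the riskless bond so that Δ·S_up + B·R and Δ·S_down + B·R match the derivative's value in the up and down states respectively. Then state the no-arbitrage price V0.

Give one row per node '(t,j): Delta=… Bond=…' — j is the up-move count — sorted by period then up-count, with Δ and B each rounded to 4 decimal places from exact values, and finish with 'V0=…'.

(0,0): Delta=-0.6841 Bond=74.1618
(1,0): Delta=-1.0000 Bond=102.1262
(1,1): Delta=-0.6464 Bond=76.0890
(2,0): Delta=-1.0000 Bond=110.2963
(2,1): Delta=-1.0000 Bond=110.2963
(2,2): Delta=-0.6041 Bond=77.0634
V0=10.5371

Since d<R<u, set p* = (R−d)/(u−d) = 0.8462; price each node as the discounted p*-expectation of its children.
At expiry t=3: V(3,0)=79.8856, V(3,1)=59.4838, V(3,2)=28.4729, V(3,3)=0.0000
Node (2,0) S=52.3125: V=(p*·59.4838+(1−p*)·79.8856)/1.08=57.9838; Δ=(59.4838−79.8856)/(59.6362−39.2344)=-1.0000; B=V−Δ·S=110.2963
Node (2,1) S=79.5150: V=(p*·28.4729+(1−p*)·59.4838)/1.08=30.7813; Δ=(28.4729−59.4838)/(90.6471−59.6363)=-1.0000; B=V−Δ·S=110.2963
Node (2,2) S=120.8628: V=(p*·0.0000+(1−p*)·28.4729)/1.08=4.0560; Δ=(0.0000−28.4729)/(137.7836−90.6471)=-0.6041; B=V−Δ·S=77.0634
Node (1,0) S=69.7500: V=(p*·30.7813+(1−p*)·57.9838)/1.08=32.3762; Δ=(30.7813−57.9838)/(79.5150−52.3125)=-1.0000; B=V−Δ·S=102.1262
Node (1,1) S=106.0200: V=(p*·4.0560+(1−p*)·30.7813)/1.08=7.5626; Δ=(4.0560−30.7813)/(120.8628−79.5150)=-0.6464; B=V−Δ·S=76.0890
Node (0,0) S=93.0000: V=(p*·7.5626+(1−p*)·32.3762)/1.08=10.5371; Δ=(7.5626−32.3762)/(106.0200−69.7500)=-0.6841; B=V−Δ·S=74.1618
Check: Δ(0,0)·S0 + B(0,0) = 10.5371 = V0.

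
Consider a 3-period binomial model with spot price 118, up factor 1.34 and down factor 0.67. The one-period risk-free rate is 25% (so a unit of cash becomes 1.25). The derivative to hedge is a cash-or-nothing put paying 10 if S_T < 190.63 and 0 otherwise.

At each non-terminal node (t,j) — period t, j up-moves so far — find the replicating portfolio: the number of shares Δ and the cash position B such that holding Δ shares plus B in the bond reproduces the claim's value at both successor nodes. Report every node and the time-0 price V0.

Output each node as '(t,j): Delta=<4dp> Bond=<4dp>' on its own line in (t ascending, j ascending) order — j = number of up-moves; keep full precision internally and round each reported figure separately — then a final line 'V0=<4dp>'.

(0,0): Delta=-0.0607 Bond=8.9569
(1,0): Delta=0.0000 Bond=6.4000
(1,1): Delta=-0.0654 Bond=11.9403
(2,0): Delta=0.0000 Bond=8.0000
(2,1): Delta=0.0000 Bond=8.0000
(2,2): Delta=-0.0704 Bond=16.0000
V0=1.7985

Since d<R<u, set p* = (R−d)/(u−d) = 0.8657; price each node as the discounted p*-expectation of its children.
Payoff layer (t=3): V(3,0)=10.0000, V(3,1)=10.0000, V(3,2)=10.0000, V(3,3)=0.0000
Node (2,0) S=52.9702: V=(p*·10.0000+(1−p*)·10.0000)/1.25=8.0000; Δ=(10.0000−10.0000)/(70.9801−35.4900)=0.0000; B=V−Δ·S=8.0000
Node (2,1) S=105.9404: V=(p*·10.0000+(1−p*)·10.0000)/1.25=8.0000; Δ=(10.0000−10.0000)/(141.9601−70.9801)=0.0000; B=V−Δ·S=8.0000
Node (2,2) S=211.8808: V=(p*·0.0000+(1−p*)·10.0000)/1.25=1.0746; Δ=(0.0000−10.0000)/(283.9203−141.9601)=-0.0704; B=V−Δ·S=16.0000
Node (1,0) S=79.0600: V=(p*·8.0000+(1−p*)·8.0000)/1.25=6.4000; Δ=(8.0000−8.0000)/(105.9404−52.9702)=0.0000; B=V−Δ·S=6.4000
Node (1,1) S=158.1200: V=(p*·1.0746+(1−p*)·8.0000)/1.25=1.6039; Δ=(1.0746−8.0000)/(211.8808−105.9404)=-0.0654; B=V−Δ·S=11.9403
Node (0,0) S=118.0000: V=(p*·1.6039+(1−p*)·6.4000)/1.25=1.7985; Δ=(1.6039−6.4000)/(158.1200−79.0600)=-0.0607; B=V−Δ·S=8.9569
Check: Δ(0,0)·S0 + B(0,0) = 1.7985 = V0.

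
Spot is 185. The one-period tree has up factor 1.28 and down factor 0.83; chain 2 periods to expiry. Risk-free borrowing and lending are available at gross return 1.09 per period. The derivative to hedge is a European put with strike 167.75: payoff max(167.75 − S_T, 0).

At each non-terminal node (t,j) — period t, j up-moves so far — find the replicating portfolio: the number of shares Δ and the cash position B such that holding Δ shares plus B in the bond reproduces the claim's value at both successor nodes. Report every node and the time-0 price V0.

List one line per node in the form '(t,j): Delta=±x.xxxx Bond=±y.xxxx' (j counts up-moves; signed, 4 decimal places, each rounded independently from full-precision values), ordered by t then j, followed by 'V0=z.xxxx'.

Risk-neutral probability p* = (R−d)/(u−d) = (1.09−0.83)/(1.28−0.83) = 0.5778.
Terminal payoffs: V(2,0)=40.3035, V(2,1)=0.0000, V(2,2)=0.0000
  t=1,j=0: stock 153.5500 → up 196.5440 (V=0.0000), down 127.4465 (V=40.3035). Price 15.6120; hedge Δ=-0.5833, bond B=105.1753.
  t=1,j=1: stock 236.8000 → up 303.1040 (V=0.0000), down 196.5440 (V=0.0000). Price 0.0000; hedge Δ=0.0000, bond B=0.0000.
  t=0,j=0: stock 185.0000 → up 236.8000 (V=0.0000), down 153.5500 (V=15.6120). Price 6.0474; hedge Δ=-0.1875, bond B=40.7407.
Check: Δ(0,0)·S0 + B(0,0) = 6.0474 = V0.

(0,0): Delta=-0.1875 Bond=40.7407
(1,0): Delta=-0.5833 Bond=105.1753
(1,1): Delta=0.0000 Bond=0.0000
V0=6.0474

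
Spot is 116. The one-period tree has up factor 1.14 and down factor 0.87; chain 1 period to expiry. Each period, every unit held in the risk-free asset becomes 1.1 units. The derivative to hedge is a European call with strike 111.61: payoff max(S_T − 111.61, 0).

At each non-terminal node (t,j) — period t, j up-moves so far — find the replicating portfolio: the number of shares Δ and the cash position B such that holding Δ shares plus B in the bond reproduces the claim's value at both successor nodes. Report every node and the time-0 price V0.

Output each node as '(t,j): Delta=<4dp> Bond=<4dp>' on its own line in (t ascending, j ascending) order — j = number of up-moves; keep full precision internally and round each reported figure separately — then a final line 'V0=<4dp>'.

(0,0): Delta=0.6587 Bond=-60.4313
V0=15.9761

Risk-neutral probability p* = (R−d)/(u−d) = (1.1−0.87)/(1.14−0.87) = 0.8519.
Terminal values V(1,·): V(1,0)=0.0000, V(1,1)=20.6300
(0,0): S=116.0000. Δ = (V_up−V_dn)/(S_up−S_dn) = (20.6300−0.0000)/(132.2400−100.9200) = 0.6587. V = [p*·20.6300 + (1−p*)·0.0000]/1.1 = 15.9761. B = V − Δ·S = -60.4313.
Check: Δ(0,0)·S0 + B(0,0) = 15.9761 = V0.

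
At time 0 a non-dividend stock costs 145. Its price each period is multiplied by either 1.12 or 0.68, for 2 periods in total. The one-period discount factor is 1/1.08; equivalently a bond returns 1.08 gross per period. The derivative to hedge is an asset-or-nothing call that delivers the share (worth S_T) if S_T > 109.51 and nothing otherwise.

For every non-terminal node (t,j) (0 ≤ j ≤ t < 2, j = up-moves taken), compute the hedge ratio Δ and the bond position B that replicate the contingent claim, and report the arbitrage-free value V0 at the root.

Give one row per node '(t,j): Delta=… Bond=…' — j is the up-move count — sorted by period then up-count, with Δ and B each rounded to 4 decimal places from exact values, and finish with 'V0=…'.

(0,0): Delta=1.0885 Bond=-13.3018
(1,0): Delta=2.5455 Bond=-158.0256
(1,1): Delta=1.0000 Bond=0.0000
V0=144.5249

No-arbitrage ⇒ martingale measure with p* = (R−d)/(u−d) = 0.9091.
Terminal payoffs: V(2,0)=0.0000, V(2,1)=110.4320, V(2,2)=181.8880
Node (1,0) S=98.6000: V=(p*·110.4320+(1−p*)·0.0000)/1.08=92.9562; Δ=(110.4320−0.0000)/(110.4320−67.0480)=2.5455; B=V−Δ·S=-158.0256
Node (1,1) S=162.4000: V=(p*·181.8880+(1−p*)·110.4320)/1.08=162.4000; Δ=(181.8880−110.4320)/(181.8880−110.4320)=1.0000; B=V−Δ·S=0.0000
Node (0,0) S=145.0000: V=(p*·162.4000+(1−p*)·92.9562)/1.08=144.5249; Δ=(162.4000−92.9562)/(162.4000−98.6000)=1.0885; B=V−Δ·S=-13.3018
Root portfolio cost Δ·145+B reproduces V0=144.5249.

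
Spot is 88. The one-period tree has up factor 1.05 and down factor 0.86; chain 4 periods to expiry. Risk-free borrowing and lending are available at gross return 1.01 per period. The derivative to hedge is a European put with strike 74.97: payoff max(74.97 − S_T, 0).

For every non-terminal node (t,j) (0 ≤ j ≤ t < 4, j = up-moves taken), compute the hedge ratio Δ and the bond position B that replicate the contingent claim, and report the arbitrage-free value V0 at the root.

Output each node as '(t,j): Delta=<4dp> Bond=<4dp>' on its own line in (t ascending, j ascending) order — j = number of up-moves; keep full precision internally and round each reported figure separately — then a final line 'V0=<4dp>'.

Since d<R<u, set p* = (R−d)/(u−d) = 0.7895; price each node as the discounted p*-expectation of its children.
Terminal payoffs: V(4,0)=26.8333, V(4,1)=16.1984, V(4,2)=3.2140, V(4,3)=0.0000, V(4,4)=0.0000
Node (3,0) S=55.9729: V=(p*·16.1984+(1−p*)·26.8333)/1.01=18.2548; Δ=(16.1984−26.8333)/(58.7716−48.1367)=-1.0000; B=V−Δ·S=74.2277
Node (3,1) S=68.3390: V=(p*·3.2140+(1−p*)·16.1984)/1.01=5.8887; Δ=(3.2140−16.1984)/(71.7560−58.7716)=-1.0000; B=V−Δ·S=74.2277
Node (3,2) S=83.4372: V=(p*·0.0000+(1−p*)·3.2140)/1.01=0.6699; Δ=(0.0000−3.2140)/(87.6091−71.7560)=-0.2027; B=V−Δ·S=17.5858
Node (3,3) S=101.8710: V=(p*·0.0000+(1−p*)·0.0000)/1.01=0.0000; Δ=(0.0000−0.0000)/(106.9646−87.6091)=0.0000; B=V−Δ·S=0.0000
Node (2,0) S=65.0848: V=(p*·5.8887+(1−p*)·18.2548)/1.01=8.4080; Δ=(5.8887−18.2548)/(68.3390−55.9729)=-1.0000; B=V−Δ·S=73.4928
Node (2,1) S=79.4640: V=(p*·0.6699+(1−p*)·5.8887)/1.01=1.7511; Δ=(0.6699−5.8887)/(83.4372−68.3390)=-0.3457; B=V−Δ·S=29.2182
Node (2,2) S=97.0200: V=(p*·0.0000+(1−p*)·0.6699)/1.01=0.1396; Δ=(0.0000−0.6699)/(101.8710−83.4372)=-0.0363; B=V−Δ·S=3.6656
Node (1,0) S=75.6800: V=(p*·1.7511+(1−p*)·8.4080)/1.01=3.1213; Δ=(1.7511−8.4080)/(79.4640−65.0848)=-0.4630; B=V−Δ·S=38.1576
Node (1,1) S=92.4000: V=(p*·0.1396+(1−p*)·1.7511)/1.01=0.4742; Δ=(0.1396−1.7511)/(97.0200−79.4640)=-0.0918; B=V−Δ·S=8.9555
Node (0,0) S=88.0000: V=(p*·0.4742+(1−p*)·3.1213)/1.01=1.0212; Δ=(0.4742−3.1213)/(92.4000−75.6800)=-0.1583; B=V−Δ·S=14.9538
Check: Δ(0,0)·S0 + B(0,0) = 1.0212 = V0.

(0,0): Delta=-0.1583 Bond=14.9538
(1,0): Delta=-0.4630 Bond=38.1576
(1,1): Delta=-0.0918 Bond=8.9555
(2,0): Delta=-1.0000 Bond=73.4928
(2,1): Delta=-0.3457 Bond=29.2182
(2,2): Delta=-0.0363 Bond=3.6656
(3,0): Delta=-1.0000 Bond=74.2277
(3,1): Delta=-1.0000 Bond=74.2277
(3,2): Delta=-0.2027 Bond=17.5858
(3,3): Delta=0.0000 Bond=0.0000
V0=1.0212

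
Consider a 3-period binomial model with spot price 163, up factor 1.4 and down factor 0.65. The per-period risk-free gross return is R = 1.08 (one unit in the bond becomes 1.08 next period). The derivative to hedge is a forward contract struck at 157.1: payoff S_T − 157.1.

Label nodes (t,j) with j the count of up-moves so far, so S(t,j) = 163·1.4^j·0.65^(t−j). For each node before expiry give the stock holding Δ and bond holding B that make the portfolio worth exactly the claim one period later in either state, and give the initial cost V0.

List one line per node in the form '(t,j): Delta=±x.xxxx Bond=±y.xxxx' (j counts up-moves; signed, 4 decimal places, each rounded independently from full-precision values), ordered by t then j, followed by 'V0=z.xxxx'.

No-arbitrage ⇒ martingale measure with p* = (R−d)/(u−d) = 0.5733.
At expiry t=3: V(3,0)=-112.3361, V(3,1)=-60.6855, V(3,2)=50.5620, V(3,3)=290.1720
  t=2,j=0: stock 68.8675 → up 96.4145 (V=-60.6855), down 44.7639 (V=-112.3361). Price -76.5955; hedge Δ=1.0000, bond B=-145.4630.
  t=2,j=1: stock 148.3300 → up 207.6620 (V=50.5620), down 96.4145 (V=-60.6855). Price 2.8670; hedge Δ=1.0000, bond B=-145.4630.
  t=2,j=2: stock 319.4800 → up 447.2720 (V=290.1720), down 207.6620 (V=50.5620). Price 174.0170; hedge Δ=1.0000, bond B=-145.4630.
  t=1,j=0: stock 105.9500 → up 148.3300 (V=2.8670), down 68.8675 (V=-76.5955). Price -28.7379; hedge Δ=1.0000, bond B=-134.6879.
  t=1,j=1: stock 228.2000 → up 319.4800 (V=174.0170), down 148.3300 (V=2.8670). Price 93.5121; hedge Δ=1.0000, bond B=-134.6879.
  t=0,j=0: stock 163.0000 → up 228.2000 (V=93.5121), down 105.9500 (V=-28.7379). Price 38.2890; hedge Δ=1.0000, bond B=-124.7110.
The time-0 hedge costs 38.2890, which is the no-arbitrage price.

(0,0): Delta=1.0000 Bond=-124.7110
(1,0): Delta=1.0000 Bond=-134.6879
(1,1): Delta=1.0000 Bond=-134.6879
(2,0): Delta=1.0000 Bond=-145.4630
(2,1): Delta=1.0000 Bond=-145.4630
(2,2): Delta=1.0000 Bond=-145.4630
V0=38.2890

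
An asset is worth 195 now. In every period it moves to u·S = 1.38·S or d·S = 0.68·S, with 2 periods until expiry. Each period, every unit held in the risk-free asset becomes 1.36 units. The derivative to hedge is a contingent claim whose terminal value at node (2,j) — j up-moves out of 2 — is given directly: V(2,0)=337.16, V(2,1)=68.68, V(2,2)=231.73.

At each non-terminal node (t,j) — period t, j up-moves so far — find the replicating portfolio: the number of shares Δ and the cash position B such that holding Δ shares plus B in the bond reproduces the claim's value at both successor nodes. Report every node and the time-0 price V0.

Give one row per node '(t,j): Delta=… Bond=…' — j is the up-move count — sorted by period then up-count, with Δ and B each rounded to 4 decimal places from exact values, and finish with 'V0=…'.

(0,0): Delta=0.8119 Bond=-37.8803
(1,0): Delta=-2.8925 Bond=439.6832
(1,1): Delta=0.8656 Bond=-65.9643
V0=120.4396

Under the risk-neutral measure, an up-move has probability p* = (R−d)/(u−d) = 0.9714 and values discount at R = 1.36.
Terminal values V(2,·): V(2,0)=337.1600, V(2,1)=68.6800, V(2,2)=231.7300
(1,0): S=132.6000. Δ = (V_up−V_dn)/(S_up−S_dn) = (68.6800−337.1600)/(182.9880−90.1680) = -2.8925. V = [p*·68.6800 + (1−p*)·337.1600]/1.36 = 56.1403. B = V − Δ·S = 439.6832.
(1,1): S=269.1000. Δ = (V_up−V_dn)/(S_up−S_dn) = (231.7300−68.6800)/(371.3580−182.9880) = 0.8656. V = [p*·231.7300 + (1−p*)·68.6800]/1.36 = 166.9643. B = V − Δ·S = -65.9643.
(0,0): S=195.0000. Δ = (V_up−V_dn)/(S_up−S_dn) = (166.9643−56.1403)/(269.1000−132.6000) = 0.8119. V = [p*·166.9643 + (1−p*)·56.1403]/1.36 = 120.4396. B = V − Δ·S = -37.8803.
Check: Δ(0,0)·S0 + B(0,0) = 120.4396 = V0.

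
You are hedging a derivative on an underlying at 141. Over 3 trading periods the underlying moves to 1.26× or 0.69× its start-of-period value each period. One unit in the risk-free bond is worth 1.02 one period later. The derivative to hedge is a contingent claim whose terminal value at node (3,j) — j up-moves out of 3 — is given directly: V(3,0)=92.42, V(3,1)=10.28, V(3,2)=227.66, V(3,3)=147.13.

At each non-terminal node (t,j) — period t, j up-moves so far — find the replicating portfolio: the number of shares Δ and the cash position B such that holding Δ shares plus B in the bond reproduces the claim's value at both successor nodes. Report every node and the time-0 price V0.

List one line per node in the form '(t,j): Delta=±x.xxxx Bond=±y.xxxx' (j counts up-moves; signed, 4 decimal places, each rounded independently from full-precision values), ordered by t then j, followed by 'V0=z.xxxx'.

Since d<R<u, set p* = (R−d)/(u−d) = 0.5789; price each node as the discounted p*-expectation of its children.
Terminal values V(3,·): V(3,0)=92.4200, V(3,1)=10.2800, V(3,2)=227.6600, V(3,3)=147.1300
  t=2,j=0: stock 67.1301 → up 84.5839 (V=10.2800), down 46.3198 (V=92.4200). Price 43.9856; hedge Δ=-2.1467, bond B=188.0908.
  t=2,j=1: stock 122.5854 → up 154.4576 (V=227.6600), down 84.5839 (V=10.2800). Price 133.4623; hedge Δ=3.1110, bond B=-247.9061.
  t=2,j=2: stock 223.8516 → up 282.0530 (V=147.1300), down 154.4576 (V=227.6600). Price 177.4876; hedge Δ=-0.6311, bond B=318.7683.
  t=1,j=0: stock 97.2900 → up 122.5854 (V=133.4623), down 67.1301 (V=43.9856). Price 93.9097; hedge Δ=1.6135, bond B=-63.0671.
  t=1,j=1: stock 177.6600 → up 223.8516 (V=177.4876), down 122.5854 (V=133.4623). Price 155.8340; hedge Δ=0.4347, bond B=78.5966.
  t=0,j=0: stock 141.0000 → up 177.6600 (V=155.8340), down 97.2900 (V=93.9097). Price 127.2163; hedge Δ=0.7705, bond B=18.5772.
Check: Δ(0,0)·S0 + B(0,0) = 127.2163 = V0.

(0,0): Delta=0.7705 Bond=18.5772
(1,0): Delta=1.6135 Bond=-63.0671
(1,1): Delta=0.4347 Bond=78.5966
(2,0): Delta=-2.1467 Bond=188.0908
(2,1): Delta=3.1110 Bond=-247.9061
(2,2): Delta=-0.6311 Bond=318.7683
V0=127.2163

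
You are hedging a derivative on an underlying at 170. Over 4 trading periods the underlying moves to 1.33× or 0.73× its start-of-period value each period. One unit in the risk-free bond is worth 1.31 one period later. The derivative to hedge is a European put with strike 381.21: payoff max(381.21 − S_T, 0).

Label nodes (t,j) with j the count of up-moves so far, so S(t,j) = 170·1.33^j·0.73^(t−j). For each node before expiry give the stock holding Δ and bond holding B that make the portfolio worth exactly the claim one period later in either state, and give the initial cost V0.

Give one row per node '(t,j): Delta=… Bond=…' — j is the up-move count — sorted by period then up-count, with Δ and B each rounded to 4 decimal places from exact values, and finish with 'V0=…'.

(0,0): Delta=-0.4063 Bond=73.1972
(1,0): Delta=-1.0000 Bond=169.5705
(1,1): Delta=-0.3950 Bond=93.3476
(2,0): Delta=-1.0000 Bond=222.1374
(2,1): Delta=-1.0000 Bond=222.1374
(2,2): Delta=-0.3836 Bond=118.8422
(3,0): Delta=-1.0000 Bond=291.0000
(3,1): Delta=-1.0000 Bond=291.0000
(3,2): Delta=-1.0000 Bond=291.0000
(3,3): Delta=-0.3719 Bond=151.0172
V0=4.1317

Under the risk-neutral measure, an up-move has probability p* = (R−d)/(u−d) = 0.9667 and values discount at R = 1.31.
Payoff layer (t=4): V(4,0)=332.9330, V(4,1)=293.2533, V(4,2)=220.9600, V(4,3)=89.2477, V(4,4)=0.0000
Node (3,0) S=66.1329: V=(p*·293.2533+(1−p*)·332.9330)/1.31=224.8671; Δ=(293.2533−332.9330)/(87.9567−48.2770)=-1.0000; B=V−Δ·S=291.0000
Node (3,1) S=120.4887: V=(p*·220.9600+(1−p*)·293.2533)/1.31=170.5113; Δ=(220.9600−293.2533)/(160.2500−87.9567)=-1.0000; B=V−Δ·S=291.0000
Node (3,2) S=219.5205: V=(p*·89.2477+(1−p*)·220.9600)/1.31=71.4795; Δ=(89.2477−220.9600)/(291.9623−160.2500)=-1.0000; B=V−Δ·S=291.0000
Node (3,3) S=399.9483: V=(p*·0.0000+(1−p*)·89.2477)/1.31=2.2709; Δ=(0.0000−89.2477)/(531.9312−291.9623)=-0.3719; B=V−Δ·S=151.0172
Node (2,0) S=90.5930: V=(p*·170.5113+(1−p*)·224.8671)/1.31=131.5444; Δ=(170.5113−224.8671)/(120.4887−66.1329)=-1.0000; B=V−Δ·S=222.1374
Node (2,1) S=165.0530: V=(p*·71.4795+(1−p*)·170.5113)/1.31=57.0844; Δ=(71.4795−170.5113)/(219.5205−120.4887)=-1.0000; B=V−Δ·S=222.1374
Node (2,2) S=300.7130: V=(p*·2.2709+(1−p*)·71.4795)/1.31=3.4946; Δ=(2.2709−71.4795)/(399.9483−219.5205)=-0.3836; B=V−Δ·S=118.8422
Node (1,0) S=124.1000: V=(p*·57.0844+(1−p*)·131.5444)/1.31=45.4705; Δ=(57.0844−131.5444)/(165.0530−90.5930)=-1.0000; B=V−Δ·S=169.5705
Node (1,1) S=226.1000: V=(p*·3.4946+(1−p*)·57.0844)/1.31=4.0312; Δ=(3.4946−57.0844)/(300.7130−165.0530)=-0.3950; B=V−Δ·S=93.3476
Node (0,0) S=170.0000: V=(p*·4.0312+(1−p*)·45.4705)/1.31=4.1317; Δ=(4.0312−45.4705)/(226.1000−124.1000)=-0.4063; B=V−Δ·S=73.1972
Self-financing check: at every node Δ·S+B equals the discounted successor values.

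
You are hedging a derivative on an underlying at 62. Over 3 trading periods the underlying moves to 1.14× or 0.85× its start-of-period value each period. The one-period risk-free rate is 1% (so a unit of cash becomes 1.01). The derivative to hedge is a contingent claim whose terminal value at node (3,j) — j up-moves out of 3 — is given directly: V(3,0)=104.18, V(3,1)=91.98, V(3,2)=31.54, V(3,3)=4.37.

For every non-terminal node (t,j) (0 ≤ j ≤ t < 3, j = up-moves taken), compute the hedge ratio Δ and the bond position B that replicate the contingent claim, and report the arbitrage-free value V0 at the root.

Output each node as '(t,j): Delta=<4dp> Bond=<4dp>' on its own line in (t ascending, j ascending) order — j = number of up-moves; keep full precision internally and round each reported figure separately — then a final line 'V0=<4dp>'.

(0,0): Delta=-2.2146 Bond=189.3511
(1,0): Delta=-2.5146 Bond=207.0558
(1,1): Delta=-2.0328 Bond=178.3981
(2,0): Delta=-0.9391 Bond=138.5531
(2,1): Delta=-3.4691 Bond=266.4671
(2,2): Delta=-1.1628 Bond=110.0755
V0=52.0463

Since d<R<u, set p* = (R−d)/(u−d) = 0.5517; price each node as the discounted p*-expectation of its children.
Terminal payoffs: V(3,0)=104.1800, V(3,1)=91.9800, V(3,2)=31.5400, V(3,3)=4.3700
Node (2,0) S=44.7950: V=(p*·91.9800+(1−p*)·104.1800)/1.01=96.4841; Δ=(91.9800−104.1800)/(51.0663−38.0757)=-0.9391; B=V−Δ·S=138.5531
Node (2,1) S=60.0780: V=(p*·31.5400+(1−p*)·91.9800)/1.01=58.0533; Δ=(31.5400−91.9800)/(68.4889−51.0663)=-3.4691; B=V−Δ·S=266.4671
Node (2,2) S=80.5752: V=(p*·4.3700+(1−p*)·31.5400)/1.01=16.3858; Δ=(4.3700−31.5400)/(91.8557−68.4889)=-1.1628; B=V−Δ·S=110.0755
Node (1,0) S=52.7000: V=(p*·58.0533+(1−p*)·96.4841)/1.01=74.5355; Δ=(58.0533−96.4841)/(60.0780−44.7950)=-2.5146; B=V−Δ·S=207.0558
Node (1,1) S=70.6800: V=(p*·16.3858+(1−p*)·58.0533)/1.01=34.7171; Δ=(16.3858−58.0533)/(80.5752−60.0780)=-2.0328; B=V−Δ·S=178.3981
Node (0,0) S=62.0000: V=(p*·34.7171+(1−p*)·74.5355)/1.01=52.0463; Δ=(34.7171−74.5355)/(70.6800−52.7000)=-2.2146; B=V−Δ·S=189.3511
The time-0 hedge costs 52.0463, which is the no-arbitrage price.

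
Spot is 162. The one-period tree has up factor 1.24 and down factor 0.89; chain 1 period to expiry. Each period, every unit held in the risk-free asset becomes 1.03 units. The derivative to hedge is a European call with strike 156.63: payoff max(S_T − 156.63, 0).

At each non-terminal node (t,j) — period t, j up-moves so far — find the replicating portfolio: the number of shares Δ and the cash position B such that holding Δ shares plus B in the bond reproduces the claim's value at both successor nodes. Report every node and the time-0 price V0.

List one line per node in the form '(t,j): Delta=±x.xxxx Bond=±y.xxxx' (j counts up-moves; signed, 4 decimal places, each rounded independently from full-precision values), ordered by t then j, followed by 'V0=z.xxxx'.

Risk-neutral probability p* = (R−d)/(u−d) = (1.03−0.89)/(1.24−0.89) = 0.4000.
Payoff layer (t=1): V(1,0)=0.0000, V(1,1)=44.2500
  t=0,j=0: stock 162.0000 → up 200.8800 (V=44.2500), down 144.1800 (V=0.0000). Price 17.1845; hedge Δ=0.7804, bond B=-109.2441.
Root portfolio cost Δ·162+B reproduces V0=17.1845.

(0,0): Delta=0.7804 Bond=-109.2441
V0=17.1845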